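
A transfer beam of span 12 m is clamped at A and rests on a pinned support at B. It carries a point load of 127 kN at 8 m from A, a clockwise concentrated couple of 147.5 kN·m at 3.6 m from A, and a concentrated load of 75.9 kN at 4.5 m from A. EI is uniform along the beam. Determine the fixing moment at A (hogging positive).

M_A = 433.9 kN·m

Release the roller at B. Primary structure: cantilever fixed at A.
Free-end deflection of the primary structure under the applied loading (downward +):
  point load 127 at a = 8: Pa²(3L − a)/(6EI) = 37931/EI
  clockwise couple 147.5 at a = 3.6: M₀a(2L − a)/(2EI) = 5416/EI
  point load 75.9 at a = 4.5: Pa²(3L − a)/(6EI) = 8069/EI
  δ_0 = 51416/EI
Tip deflection under a unit load at B: L³/(3EI) = 576/EI.
The prop prevents deflection at B: R_B = δ_0/δ_{BB} = 51416/576 = 89.26 kN.
Moment equilibrium about A: M_A = Σ(load moments about A) − R_B·L = 1505 − 89.26×12 = 433.9 kN·m.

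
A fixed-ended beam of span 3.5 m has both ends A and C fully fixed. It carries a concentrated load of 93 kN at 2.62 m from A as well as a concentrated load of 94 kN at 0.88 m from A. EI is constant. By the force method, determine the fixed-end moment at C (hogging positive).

M_C = 61.43 kN·m

Release both end moments; the primary structure is a simply-supported span AC with redundants M_A and M_C.
Simple-span end rotations at A and C under the given loads:
  at A: point load 93 at a = 2.62: Pab(L + b)/(6LEI) = 44.72/EI
  at C: point load 93 at a = 2.62: Pab(L + a)/(6LEI) = 62.49/EI
  at A: point load 94 at a = 0.88: Pab(L + b)/(6LEI) = 63.16/EI
  at C: point load 94 at a = 0.88: Pab(L + a)/(6LEI) = 45.2/EI
  θ_A0 = 107.9/EI,  θ_C0 = 107.7/EI
Flexibility coefficients: a unit moment at one end gives L/(3EI) there and L/(6EI) at the far end, so f₁₁ = f₂₂ = 1.167/EI and f₁₂ = f₂₁ = 0.5833/EI.
Compatibility — zero rotation at each built-in end:
  1.167 M_A + 0.5833 M_C = 107.9
  0.5833 M_A + 1.167 M_C = 107.7
Solving the pair gives M_A = 61.76 kN·m and M_C = 61.43 kN·m (hogging).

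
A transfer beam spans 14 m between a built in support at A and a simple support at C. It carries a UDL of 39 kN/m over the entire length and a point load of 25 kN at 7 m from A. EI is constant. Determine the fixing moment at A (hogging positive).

M_A = 1021 kN·m

Release the roller at C. Primary structure: cantilever fixed at A.
Primary-structure tip deflection at C by superposition:
  UDL 39: wL⁴/(8EI) = 187278/EI
  point load 25 at a = 7: Pa²(3L − a)/(6EI) = 7146/EI
  δ_0 = 194424/EI
Tip deflection under a unit load at C: L³/(3EI) = 914.7/EI.
The prop prevents deflection at C: R_C = δ_0/δ_{CC} = 194424/914.7 = 212.6 kN.
Moment equilibrium about A: M_A = Σ(load moments about A) − R_C·L = 3997 − 212.6×14 = 1021 kN·m.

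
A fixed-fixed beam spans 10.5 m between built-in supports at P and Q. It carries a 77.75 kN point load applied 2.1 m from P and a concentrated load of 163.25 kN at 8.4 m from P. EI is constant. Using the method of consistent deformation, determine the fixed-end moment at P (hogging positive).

Release both end moments; the primary structure is a simply-supported span PQ with redundants M_P and M_Q.
Simple-span end rotations at P and Q under the given loads:
  at P: point load 77.75 at a = 2.1: Pab(L + b)/(6LEI) = 411.5/EI
  at Q: point load 77.75 at a = 2.1: Pab(L + a)/(6LEI) = 274.3/EI
  at P: point load 163.25 at a = 8.4: Pab(L + b)/(6LEI) = 575.9/EI
  at Q: point load 163.25 at a = 8.4: Pab(L + a)/(6LEI) = 863.9/EI
  θ_P0 = 987.4/EI,  θ_Q0 = 1138/EI
Flexibility coefficients: a unit moment at one end gives L/(3EI) there and L/(6EI) at the far end, so f₁₁ = f₂₂ = 3.5/EI and f₁₂ = f₂₁ = 1.75/EI.
Compatibility — zero rotation at each built-in end:
  3.5 M_P + 1.75 M_Q = 987.4
  1.75 M_P + 3.5 M_Q = 1138
Solving the pair gives M_P = 159.3 kN·m and M_Q = 245.5 kN·m (hogging).

M_P = 159.3 kN·m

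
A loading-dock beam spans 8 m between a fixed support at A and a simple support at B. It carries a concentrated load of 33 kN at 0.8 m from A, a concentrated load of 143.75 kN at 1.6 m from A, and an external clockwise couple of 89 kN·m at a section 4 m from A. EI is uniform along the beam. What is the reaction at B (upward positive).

Remove the prop at B; the released (primary) structure is a cantilever built in at A.
Downward deflection at the released point B due to the loads:
  point load 33 at a = 0.8: Pa²(3L − a)/(6EI) = 81.66/EI
  point load 143.75 at a = 1.6: Pa²(3L − a)/(6EI) = 1374/EI
  clockwise couple 89 at a = 4: M₀a(2L − a)/(2EI) = 2136/EI
  δ_0 = 3592/EI
Flexibility coefficient — unit upward force at B: δ_{BB} = L³/(3EI) = 170.7/EI.
The prop prevents deflection at B: R_B = δ_0/δ_{BB} = 3592/170.7 = 21.04 kN.

R_B = 21.04 kN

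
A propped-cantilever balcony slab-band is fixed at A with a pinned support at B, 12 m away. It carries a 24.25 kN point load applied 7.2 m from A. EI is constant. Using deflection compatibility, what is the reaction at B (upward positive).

Take the reaction at B as the redundant and release it; the primary structure is a cantilever fixed at A.
Free-end deflection of the primary structure under the applied loading (downward +):
  point load 24.25 at a = 7.2: Pa²(3L − a)/(6EI) = 6034/EI
Flexibility coefficient — unit upward force at B: δ_{BB} = L³/(3EI) = 576/EI.
Compatibility at B: δ_0 − R_B·δ_{BB} = 0, so R_B = 6034/576 = 10.48 kN.

R_B = 10.48 kN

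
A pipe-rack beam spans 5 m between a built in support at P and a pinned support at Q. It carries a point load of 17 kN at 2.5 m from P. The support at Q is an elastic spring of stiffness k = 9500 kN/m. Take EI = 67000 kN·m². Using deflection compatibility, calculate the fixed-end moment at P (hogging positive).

M_P = 19.78 kN·m

Remove the prop at Q; the released (primary) structure is a cantilever built in at P.
Downward deflection at the released point Q due to the loads:
  point load 17 at a = 2.5: Pa²(3L − a)/(6EI) = 221.4/EI
Tip deflection under a unit load at Q: L³/(3EI) = 41.67/EI.
With EI = 67000 kN·m²: δ_0 = 0.003304 m and δ_{QQ} = 0.000622 m/kN.
Compatibility — the spring shortens by R_Q/k under the reaction it provides: δ_0 − R_Q·δ_{QQ} = R_Q/k. With 1/k = 0.000105 m/kN, R_Q = δ_0 / (δ_{QQ} + 1/k) = 0.003304 / (0.000622 + 0.000105) = 4.543 kN.
Moment equilibrium about P: M_P = Σ(load moments about P) − R_Q·L = 42.5 − 4.543×5 = 19.78 kN·m.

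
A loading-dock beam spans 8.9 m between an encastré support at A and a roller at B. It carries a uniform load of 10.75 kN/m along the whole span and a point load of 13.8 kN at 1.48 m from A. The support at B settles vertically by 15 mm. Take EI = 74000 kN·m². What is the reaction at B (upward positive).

Choose R_B as the redundant. The primary structure is the cantilever fixed at A.
Deflection at B on the released cantilever, summing each load's contribution:
  UDL 10.75: wL⁴/(8EI) = 8431/EI
  point load 13.8 at a = 1.48: Pa²(3L − a)/(6EI) = 127.1/EI
  δ_0 = 8558/EI
Flexibility coefficient — unit upward force at B: δ_{BB} = L³/(3EI) = 235/EI.
With EI = 74000 kN·m²: δ_0 = 0.11565 m and δ_{BB} = 0.003176 m/kN.
Compatibility — the beam at B must follow the support down by 0.015 m: δ_0 − R_B·δ_{BB} = 0.015, so R_B = (0.11565 − 0.015)/0.003176 = 31.7 kN.

R_B = 31.7 kN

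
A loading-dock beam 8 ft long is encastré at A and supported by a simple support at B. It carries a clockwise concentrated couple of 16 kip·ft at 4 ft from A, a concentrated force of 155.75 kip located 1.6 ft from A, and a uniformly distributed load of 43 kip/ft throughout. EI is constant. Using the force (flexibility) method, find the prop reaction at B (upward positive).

Release the roller at B. Primary structure: cantilever fixed at A.
Deflection at B on the released cantilever, summing each load's contribution:
  clockwise couple 16 at a = 4: M₀a(2L − a)/(2EI) = 384/EI
  point load 155.75 at a = 1.6: Pa²(3L − a)/(6EI) = 1489/EI
  UDL 43: wL⁴/(8EI) = 22016/EI
  δ_0 = 23889/EI
Tip deflection under a unit load at B: L³/(3EI) = 170.7/EI.
The prop prevents deflection at B: R_B = δ_0/δ_{BB} = 23889/170.7 = 140 kip.

R_B = 140 kip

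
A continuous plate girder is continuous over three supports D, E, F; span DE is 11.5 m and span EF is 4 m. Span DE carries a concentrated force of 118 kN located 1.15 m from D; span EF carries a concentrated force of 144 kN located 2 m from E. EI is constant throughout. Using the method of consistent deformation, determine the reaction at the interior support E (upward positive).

R_E = 110 kN

Take M_E as the redundant. Released structure: two simple spans DE and EF with a hinge at E.
Discontinuity in slope at E on the released structure — sum the simple-span end rotations:
  span DE: point load 118 at a = 1.15: Pab(L + a)/(6LEI) = 257.5/EI
  span EF: point load 144 at a = 2: Pab(L + b)/(6LEI) = 144/EI
  relative rotation θ_0 = (257.5 + 144)/EI = 401.5/EI
A unit hogging moment at E produces rotation L₁/(3EI) + L₂/(3EI) = 5.167/EI.
Slope continuity at E: θ_0 = M_E·5.167/EI, so M_E = 401.5/5.167 = 77.71 kN·m (hogging).
Span DE, ΣM about D with M_E applied at E: R_E^{DE}·11.5 = 135.7 + 77.71, so R_E^{DE} = 18.56 kN and R_D = 118 − 18.56 = 99.44 kN.
Span EF, ΣM about F: R_E^{EF}·4 = 288 + 77.71, so R_E^{EF} = 91.43 kN and R_F = 144 − 91.43 = 52.57 kN.
R_E = 18.56 + 91.43 = 110 kN.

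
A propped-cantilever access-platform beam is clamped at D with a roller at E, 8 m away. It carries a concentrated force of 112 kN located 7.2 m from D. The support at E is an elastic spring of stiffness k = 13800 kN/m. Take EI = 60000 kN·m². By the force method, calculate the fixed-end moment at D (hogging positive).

Choose R_E as the redundant. The primary structure is the cantilever fixed at D.
Downward deflection at the released point E due to the loads:
  point load 112 at a = 7.2: Pa²(3L − a)/(6EI) = 16257/EI
Tip deflection under a unit load at E: L³/(3EI) = 170.7/EI.
With EI = 60000 kN·m²: δ_0 = 0.27095 m and δ_{EE} = 0.002844 m/kN.
Compatibility — the spring shortens by R_E/k under the reaction it provides: δ_0 − R_E·δ_{EE} = R_E/k. With 1/k = 0.000072 m/kN, R_E = δ_0 / (δ_{EE} + 1/k) = 0.27095 / (0.002844 + 0.000072) = 92.89 kN.
Moment equilibrium about D: M_D = Σ(load moments about D) − R_E·L = 806.4 − 92.89×8 = 63.28 kN·m.

M_D = 63.28 kN·m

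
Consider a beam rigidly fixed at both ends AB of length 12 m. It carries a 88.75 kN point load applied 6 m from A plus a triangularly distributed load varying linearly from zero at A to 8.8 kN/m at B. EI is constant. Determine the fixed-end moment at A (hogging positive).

Release both end moments; the primary structure is a simply-supported span AB with redundants M_A and M_B.
Simple-span end rotations at A and B under the given loads:
  at A: point load 88.75 at a = 6: Pab(L + b)/(6LEI) = 798.8/EI
  at B: point load 88.75 at a = 6: Pab(L + a)/(6LEI) = 798.8/EI
  at A: triangular load, peak 8.8: 7w₀L³/(360EI) = 295.7/EI
  at B: triangular load, peak 8.8: w₀L³/(45EI) = 337.9/EI
  θ_A0 = 1094/EI,  θ_B0 = 1137/EI
Flexibility coefficients: a unit moment at one end gives L/(3EI) there and L/(6EI) at the far end, so f₁₁ = f₂₂ = 4/EI and f₁₂ = f₂₁ = 2/EI.
Compatibility — zero rotation at each built-in end:
  4 M_A + 2 M_B = 1094
  2 M_A + 4 M_B = 1137
Solving the pair gives M_A = 175.4 kN·m and M_B = 196.5 kN·m (hogging).

M_A = 175.4 kN·m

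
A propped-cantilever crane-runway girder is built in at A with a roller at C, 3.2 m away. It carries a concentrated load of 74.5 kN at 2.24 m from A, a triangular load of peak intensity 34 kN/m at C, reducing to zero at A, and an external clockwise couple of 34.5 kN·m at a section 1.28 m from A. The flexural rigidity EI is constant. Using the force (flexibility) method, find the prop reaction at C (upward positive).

Choose R_C as the redundant. The primary structure is the cantilever fixed at A.
Downward deflection at the released point C due to the loads:
  point load 74.5 at a = 2.24: Pa²(3L − a)/(6EI) = 458.5/EI
  triangular load, peak 34 at the free end: 11w₀L⁴/(120EI) = 326.8/EI
  clockwise couple 34.5 at a = 1.28: M₀a(2L − a)/(2EI) = 113/EI
  δ_0 = 898.4/EI
Tip deflection under a unit load at C: L³/(3EI) = 10.92/EI.
Compatibility at C: δ_0 − R_C·δ_{CC} = 0, so R_C = 898.4/10.92 = 82.25 kN.

R_C = 82.25 kN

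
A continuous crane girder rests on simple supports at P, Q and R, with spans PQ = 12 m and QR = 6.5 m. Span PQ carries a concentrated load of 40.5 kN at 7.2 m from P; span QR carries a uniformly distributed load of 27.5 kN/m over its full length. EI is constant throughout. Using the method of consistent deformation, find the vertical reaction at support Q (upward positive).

R_Q = 140.1 kN

Take M_Q as the redundant. Released structure: two simple spans PQ and QR with a hinge at Q.
Rotations at Q on the released spans (each span's end-slope, ×1/EI):
  span PQ: point load 40.5 at a = 7.2: Pab(L + a)/(6LEI) = 373.2/EI
  span QR: UDL 27.5: wL³/(24EI) = 314.7/EI
  relative rotation θ_0 = (373.2 + 314.7)/EI = 687.9/EI
A unit hogging moment at Q produces rotation L₁/(3EI) + L₂/(3EI) = 6.167/EI.
Slope continuity at Q: θ_0 = M_Q·6.167/EI, so M_Q = 687.9/6.167 = 111.6 kN·m (hogging).
Span PQ, ΣM about P with M_Q applied at Q: R_Q^{PQ}·12 = 291.6 + 111.6, so R_Q^{PQ} = 33.6 kN and R_P = 40.5 − 33.6 = 6.904 kN.
Span QR, ΣM about R: R_Q^{QR}·6.5 = 580.9 + 111.6, so R_Q^{QR} = 106.5 kN and R_R = 178.8 − 106.5 = 72.21 kN.
R_Q = 33.6 + 106.5 = 140.1 kN.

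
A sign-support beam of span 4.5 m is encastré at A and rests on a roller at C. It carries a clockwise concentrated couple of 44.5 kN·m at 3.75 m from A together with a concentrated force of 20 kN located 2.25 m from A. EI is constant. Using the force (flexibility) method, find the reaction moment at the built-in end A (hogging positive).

M_A = -3.521 kN·m

Choose R_C as the redundant. The primary structure is the cantilever fixed at A.
Downward deflection at the released point C due to the loads:
  clockwise couple 44.5 at a = 3.75: M₀a(2L − a)/(2EI) = 438/EI
  point load 20 at a = 2.25: Pa²(3L − a)/(6EI) = 189.8/EI
  δ_0 = 627.9/EI
Tip deflection under a unit load at C: L³/(3EI) = 30.38/EI.
Compatibility at C: δ_0 − R_C·δ_{CC} = 0, so R_C = 627.9/30.38 = 20.67 kN.
Moment equilibrium about A: M_A = Σ(load moments about A) − R_C·L = 89.5 − 20.67×4.5 = -3.521 kN·m.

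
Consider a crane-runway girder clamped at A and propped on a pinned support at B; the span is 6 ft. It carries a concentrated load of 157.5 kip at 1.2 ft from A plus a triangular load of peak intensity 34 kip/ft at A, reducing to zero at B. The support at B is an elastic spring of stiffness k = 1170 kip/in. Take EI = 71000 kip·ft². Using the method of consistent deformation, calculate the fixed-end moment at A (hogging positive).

Choose R_B as the redundant. The primary structure is the cantilever fixed at A.
Free-end deflection of the primary structure under the applied loading (downward +):
  point load 157.5 at a = 1.2: Pa²(3L − a)/(6EI) = 635/EI
  triangular load, peak 34 at the fixed end: w₀L⁴/(30EI) = 1469/EI
  δ_0 = 2104/EI
Flexibility coefficient — unit upward force at B: δ_{BB} = L³/(3EI) = 72/EI.
With EI = 71000 kip·ft²: δ_0 = 0.029632 ft and δ_{BB} = 0.001014 ft/kip.
Compatibility — the spring shortens by R_B/k under the reaction it provides: δ_0 − R_B·δ_{BB} = R_B/k. With 1/k = 1/(1170×12) ft/kip = 0.000071 ft/kip, R_B = δ_0 / (δ_{BB} + 1/k) = 0.029632 / (0.001014 + 0.000071) = 27.3 kip.
Moment equilibrium about A: M_A = Σ(load moments about A) − R_B·L = 393 − 27.3×6 = 229.2 kip·ft.

M_A = 229.2 kip·ft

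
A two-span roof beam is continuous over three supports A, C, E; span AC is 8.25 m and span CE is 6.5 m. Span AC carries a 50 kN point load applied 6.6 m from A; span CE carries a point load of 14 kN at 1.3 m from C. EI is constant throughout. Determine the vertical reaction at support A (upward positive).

Release continuity at C by inserting a hinge; the redundant is the internal moment M_C. The primary structure is two simply-supported spans AC and CE.
Rotations at C on the released spans (each span's end-slope, ×1/EI):
  span AC: point load 50 at a = 6.6: Pab(L + a)/(6LEI) = 163.3/EI
  span CE: point load 14 at a = 1.3: Pab(L + b)/(6LEI) = 28.39/EI
  relative rotation θ_0 = (163.3 + 28.39)/EI = 191.7/EI
A unit hogging moment at C produces rotation L₁/(3EI) + L₂/(3EI) = 4.917/EI.
Compatibility: M_C·(L₁+L₂)/(3EI) = θ_0, giving M_C = 39 kN·m (hogging).
Span AC, ΣM about A with M_C applied at C: R_C^{AC}·8.25 = 330 + 39, so R_C^{AC} = 44.73 kN and R_A = 50 − 44.73 = 5.273 kN.

R_A = 5.273 kN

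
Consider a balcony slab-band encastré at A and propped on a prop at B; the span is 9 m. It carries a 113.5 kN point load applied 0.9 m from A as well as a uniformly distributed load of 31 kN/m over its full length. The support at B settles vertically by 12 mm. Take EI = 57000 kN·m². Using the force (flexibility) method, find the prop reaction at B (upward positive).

Choose R_B as the redundant. The primary structure is the cantilever fixed at A.
Deflection at B on the released cantilever, summing each load's contribution:
  point load 113.5 at a = 0.9: Pa²(3L − a)/(6EI) = 399.9/EI
  UDL 31: wL⁴/(8EI) = 25424/EI
  δ_0 = 25824/EI
Flexibility coefficient — unit upward force at B: δ_{BB} = L³/(3EI) = 243/EI.
With EI = 57000 kN·m²: δ_0 = 0.45305 m and δ_{BB} = 0.004263 m/kN.
Compatibility — the beam at B must follow the support down by 0.012 m: δ_0 − R_B·δ_{BB} = 0.012, so R_B = (0.45305 − 0.012)/0.004263 = 103.5 kN.

R_B = 103.5 kN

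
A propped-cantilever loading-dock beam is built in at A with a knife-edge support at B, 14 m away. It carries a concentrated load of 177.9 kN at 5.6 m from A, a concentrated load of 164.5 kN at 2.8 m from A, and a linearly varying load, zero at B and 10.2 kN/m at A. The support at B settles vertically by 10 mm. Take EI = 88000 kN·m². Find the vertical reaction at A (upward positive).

R_A = 354.3 kN

Remove the prop at B; the released (primary) structure is a cantilever built in at A.
Downward deflection at the released point B due to the loads:
  point load 177.9 at a = 5.6: Pa²(3L − a)/(6EI) = 33846/EI
  point load 164.5 at a = 2.8: Pa²(3L − a)/(6EI) = 8426/EI
  triangular load, peak 10.2 at the fixed end: w₀L⁴/(30EI) = 13061/EI
  δ_0 = 55333/EI
Flexibility coefficient — unit upward force at B: δ_{BB} = L³/(3EI) = 914.7/EI.
With EI = 88000 kN·m²: δ_0 = 0.62878 m and δ_{BB} = 0.010394 m/kN.
Compatibility — the beam at B must follow the support down by 0.01 m: δ_0 − R_B·δ_{BB} = 0.01, so R_B = (0.62878 − 0.01)/0.010394 = 59.53 kN.
Vertical equilibrium: R_A = ΣP − R_B = 413.8 − 59.53 = 354.3 kN.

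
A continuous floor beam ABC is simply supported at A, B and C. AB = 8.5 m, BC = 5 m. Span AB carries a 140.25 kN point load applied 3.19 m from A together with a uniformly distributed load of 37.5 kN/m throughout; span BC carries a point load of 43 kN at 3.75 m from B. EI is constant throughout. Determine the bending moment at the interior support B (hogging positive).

M_B = 343.6 kN·m

Take M_B as the redundant. Released structure: two simple spans AB and BC with a hinge at B.
Discontinuity in slope at B on the released structure — sum the simple-span end rotations:
  span AB: point load 140.25 at a = 3.19: Pab(L + a)/(6LEI) = 544.5/EI
  span AB: UDL 37.5: wL³/(24EI) = 959.6/EI
  span BC: point load 43 at a = 3.75: Pab(L + b)/(6LEI) = 41.99/EI
  relative rotation θ_0 = (1504 + 41.99)/EI = 1546/EI
A unit hogging moment at B produces rotation L₁/(3EI) + L₂/(3EI) = 4.5/EI.
Slope continuity at B: θ_0 = M_B·4.5/EI, so M_B = 1546/4.5 = 343.6 kN·m (hogging).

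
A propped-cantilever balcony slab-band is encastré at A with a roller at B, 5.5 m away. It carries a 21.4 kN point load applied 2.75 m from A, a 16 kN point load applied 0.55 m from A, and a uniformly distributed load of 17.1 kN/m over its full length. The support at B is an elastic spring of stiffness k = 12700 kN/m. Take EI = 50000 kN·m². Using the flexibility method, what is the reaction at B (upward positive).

R_B = 39.39 kN

Choose R_B as the redundant. The primary structure is the cantilever fixed at A.
Primary-structure tip deflection at B by superposition:
  point load 21.4 at a = 2.75: Pa²(3L − a)/(6EI) = 370.9/EI
  point load 16 at a = 0.55: Pa²(3L − a)/(6EI) = 12.87/EI
  UDL 17.1: wL⁴/(8EI) = 1956/EI
  δ_0 = 2340/EI
Flexibility coefficient — unit upward force at B: δ_{BB} = L³/(3EI) = 55.46/EI.
With EI = 50000 kN·m²: δ_0 = 0.046794 m and δ_{BB} = 0.001109 m/kN.
Compatibility — the spring shortens by R_B/k under the reaction it provides: δ_0 − R_B·δ_{BB} = R_B/k. With 1/k = 0.000079 m/kN, R_B = δ_0 / (δ_{BB} + 1/k) = 0.046794 / (0.001109 + 0.000079) = 39.39 kN.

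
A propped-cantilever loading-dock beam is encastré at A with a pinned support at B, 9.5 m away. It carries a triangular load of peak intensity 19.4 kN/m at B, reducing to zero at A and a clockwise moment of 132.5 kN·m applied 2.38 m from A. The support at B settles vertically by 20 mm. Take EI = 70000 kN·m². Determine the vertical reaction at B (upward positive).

Take the reaction at B as the redundant and release it; the primary structure is a cantilever fixed at A.
Deflection at B on the released cantilever, summing each load's contribution:
  triangular load, peak 19.4 at the free end: 11w₀L⁴/(120EI) = 14485/EI
  clockwise couple 132.5 at a = 2.38: M₀a(2L − a)/(2EI) = 2621/EI
  δ_0 = 17105/EI
Flexibility coefficient — unit upward force at B: δ_{BB} = L³/(3EI) = 285.8/EI.
With EI = 70000 kN·m²: δ_0 = 0.24436 m and δ_{BB} = 0.004083 m/kN.
Compatibility — the beam at B must follow the support down by 0.02 m: δ_0 − R_B·δ_{BB} = 0.02, so R_B = (0.24436 − 0.02)/0.004083 = 54.95 kN.

R_B = 54.95 kN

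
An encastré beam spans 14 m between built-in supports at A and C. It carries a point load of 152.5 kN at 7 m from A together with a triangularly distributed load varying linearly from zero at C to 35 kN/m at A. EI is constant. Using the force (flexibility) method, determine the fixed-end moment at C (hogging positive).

M_C = 495.5 kN·m

Release both end moments; the primary structure is a simply-supported span AC with redundants M_A and M_C.
End rotations of the released simple span under the applied load (×1/EI):
  at A: point load 152.5 at a = 7: Pab(L + b)/(6LEI) = 1868/EI
  at C: point load 152.5 at a = 7: Pab(L + a)/(6LEI) = 1868/EI
  at A: triangular load, peak 35: w₀L³/(45EI) = 2134/EI
  at C: triangular load, peak 35: 7w₀L³/(360EI) = 1867/EI
  θ_A0 = 4002/EI,  θ_C0 = 3736/EI
Flexibility coefficients: a unit moment at one end gives L/(3EI) there and L/(6EI) at the far end, so f₁₁ = f₂₂ = 4.667/EI and f₁₂ = f₂₁ = 2.333/EI.
Compatibility — zero rotation at each built-in end:
  4.667 M_A + 2.333 M_C = 4002
  2.333 M_A + 4.667 M_C = 3736
Solving the pair gives M_A = 609.9 kN·m and M_C = 495.5 kN·m (hogging).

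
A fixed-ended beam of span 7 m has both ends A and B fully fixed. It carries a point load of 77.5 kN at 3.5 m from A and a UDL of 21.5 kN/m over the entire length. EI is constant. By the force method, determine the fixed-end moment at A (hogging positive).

Take the two fixed-end moments M_A, M_B as redundants; the released structure is the simple span AB.
End rotations of the released simple span under the applied load (×1/EI):
  at A: point load 77.5 at a = 3.5: Pab(L + b)/(6LEI) = 237.3/EI
  at B: point load 77.5 at a = 3.5: Pab(L + a)/(6LEI) = 237.3/EI
  at A: UDL 21.5: wL³/(24EI) = 307.3/EI
  at B: UDL 21.5: wL³/(24EI) = 307.3/EI
  θ_A0 = 544.6/EI,  θ_B0 = 544.6/EI
Flexibility coefficients: a unit moment at one end gives L/(3EI) there and L/(6EI) at the far end, so f₁₁ = f₂₂ = 2.333/EI and f₁₂ = f₂₁ = 1.167/EI.
Compatibility — zero rotation at each built-in end:
  2.333 M_A + 1.167 M_B = 544.6
  1.167 M_A + 2.333 M_B = 544.6
Solving the pair gives M_A = 155.6 kN·m and M_B = 155.6 kN·m (hogging).

M_A = 155.6 kN·m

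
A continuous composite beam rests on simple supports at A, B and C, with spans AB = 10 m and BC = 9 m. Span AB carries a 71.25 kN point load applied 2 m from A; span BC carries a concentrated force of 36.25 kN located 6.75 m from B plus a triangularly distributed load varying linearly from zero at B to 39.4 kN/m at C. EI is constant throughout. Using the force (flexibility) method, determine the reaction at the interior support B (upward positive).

R_B = 112.5 kN

Insert a hinge at B; M_B is the redundant, and each span becomes simply supported.
Rotations at B on the released spans (each span's end-slope, ×1/EI):
  span AB: point load 71.25 at a = 2: Pab(L + a)/(6LEI) = 228/EI
  span BC: point load 36.25 at a = 6.75: Pab(L + b)/(6LEI) = 114.7/EI
  span BC: triangular load, peak 39.4: 7w₀L³/(360EI) = 558.5/EI
  relative rotation θ_0 = (228 + 673.2)/EI = 901.2/EI
A unit hogging moment at B produces rotation L₁/(3EI) + L₂/(3EI) = 6.333/EI.
Compatibility: M_B·(L₁+L₂)/(3EI) = θ_0, giving M_B = 142.3 kN·m (hogging).
Span AB, ΣM about A with M_B applied at B: R_B^{AB}·10 = 142.5 + 142.3, so R_B^{AB} = 28.48 kN and R_A = 71.25 − 28.48 = 42.77 kN.
Span BC, ΣM about C: R_B^{BC}·9 = 613.5 + 142.3, so R_B^{BC} = 83.97 kN and R_C = 213.6 − 83.97 = 129.6 kN.
R_B = 28.48 + 83.97 = 112.5 kN.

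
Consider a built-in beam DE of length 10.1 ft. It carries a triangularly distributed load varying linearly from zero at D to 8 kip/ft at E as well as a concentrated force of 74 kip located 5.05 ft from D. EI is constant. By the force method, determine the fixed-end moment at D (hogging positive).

M_D = 120.6 kip·ft

Release both end moments; the primary structure is a simply-supported span DE with redundants M_D and M_E.
On the primary (simply-supported) span, the end slopes from the loading are:
  at D: triangular load, peak 8: 7w₀L³/(360EI) = 160.3/EI
  at E: triangular load, peak 8: w₀L³/(45EI) = 183.2/EI
  at D: point load 74 at a = 5.05: Pab(L + b)/(6LEI) = 471.8/EI
  at E: point load 74 at a = 5.05: Pab(L + a)/(6LEI) = 471.8/EI
  θ_D0 = 632.1/EI,  θ_E0 = 655/EI
Flexibility coefficients: a unit moment at one end gives L/(3EI) there and L/(6EI) at the far end, so f₁₁ = f₂₂ = 3.367/EI and f₁₂ = f₂₁ = 1.683/EI.
Compatibility — zero rotation at each built-in end:
  3.367 M_D + 1.683 M_E = 632.1
  1.683 M_D + 3.367 M_E = 655
Solving the pair gives M_D = 120.6 kip·ft and M_E = 134.2 kip·ft (hogging).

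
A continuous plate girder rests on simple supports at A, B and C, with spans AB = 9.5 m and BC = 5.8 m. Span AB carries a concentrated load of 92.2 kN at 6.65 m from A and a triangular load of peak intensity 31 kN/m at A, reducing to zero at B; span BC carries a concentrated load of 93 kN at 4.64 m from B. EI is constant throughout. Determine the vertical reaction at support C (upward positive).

Insert a hinge at B; M_B is the redundant, and each span becomes simply supported.
Rotations at B on the released spans (each span's end-slope, ×1/EI):
  span AB: point load 92.2 at a = 6.65: Pab(L + a)/(6LEI) = 495.1/EI
  span AB: triangular load, peak 31: 7w₀L³/(360EI) = 516.8/EI
  span BC: point load 93 at a = 4.64: Pab(L + b)/(6LEI) = 100.1/EI
  relative rotation θ_0 = (1012 + 100.1)/EI = 1112/EI
A unit hogging moment at B produces rotation L₁/(3EI) + L₂/(3EI) = 5.1/EI.
Compatibility: M_B·(L₁+L₂)/(3EI) = θ_0, giving M_B = 218 kN·m (hogging).
Span BC, ΣM about C: R_B^{BC}·5.8 = 107.9 + 218, so R_B^{BC} = 56.19 kN and R_C = 93 − 56.19 = 36.81 kN.

R_C = 36.81 kN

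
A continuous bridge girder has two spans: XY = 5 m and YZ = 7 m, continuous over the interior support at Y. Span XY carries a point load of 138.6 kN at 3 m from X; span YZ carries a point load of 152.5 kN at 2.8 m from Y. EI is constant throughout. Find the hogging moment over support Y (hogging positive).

M_Y = 175 kN·m

Take M_Y as the redundant. Released structure: two simple spans XY and YZ with a hinge at Y.
Rotations at Y on the released spans (each span's end-slope, ×1/EI):
  span XY: point load 138.6 at a = 3: Pab(L + a)/(6LEI) = 221.8/EI
  span YZ: point load 152.5 at a = 2.8: Pab(L + b)/(6LEI) = 478.2/EI
  relative rotation θ_0 = (221.8 + 478.2)/EI = 700/EI
A unit hogging moment at Y produces rotation L₁/(3EI) + L₂/(3EI) = 4/EI.
Compatibility: M_Y·(L₁+L₂)/(3EI) = θ_0, giving M_Y = 175 kN·m (hogging).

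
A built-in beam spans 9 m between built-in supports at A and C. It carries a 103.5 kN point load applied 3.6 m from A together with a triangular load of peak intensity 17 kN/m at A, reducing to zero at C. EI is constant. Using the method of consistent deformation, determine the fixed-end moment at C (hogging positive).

M_C = 135.3 kN·m

Take the two fixed-end moments M_A, M_C as redundants; the released structure is the simple span AC.
On the primary (simply-supported) span, the end slopes from the loading are:
  at A: point load 103.5 at a = 3.6: Pab(L + b)/(6LEI) = 536.5/EI
  at C: point load 103.5 at a = 3.6: Pab(L + a)/(6LEI) = 469.5/EI
  at A: triangular load, peak 17: w₀L³/(45EI) = 275.4/EI
  at C: triangular load, peak 17: 7w₀L³/(360EI) = 241/EI
  θ_A0 = 811.9/EI,  θ_C0 = 710.5/EI
Flexibility coefficients: a unit moment at one end gives L/(3EI) there and L/(6EI) at the far end, so f₁₁ = f₂₂ = 3/EI and f₁₂ = f₂₁ = 1.5/EI.
Compatibility — zero rotation at each built-in end:
  3 M_A + 1.5 M_C = 811.9
  1.5 M_A + 3 M_C = 710.5
Solving the pair gives M_A = 203 kN·m and M_C = 135.3 kN·m (hogging).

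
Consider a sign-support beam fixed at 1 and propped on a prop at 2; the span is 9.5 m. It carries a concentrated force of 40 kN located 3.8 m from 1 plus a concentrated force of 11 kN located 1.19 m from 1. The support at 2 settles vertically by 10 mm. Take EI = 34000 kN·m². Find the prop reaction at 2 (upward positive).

Release the roller at 2. Primary structure: cantilever fixed at 1.
Primary-structure tip deflection at 2 by superposition:
  point load 40 at a = 3.8: Pa²(3L − a)/(6EI) = 2378/EI
  point load 11 at a = 1.19: Pa²(3L − a)/(6EI) = 70.9/EI
  δ_0 = 2449/EI
Tip deflection under a unit load at 2: L³/(3EI) = 285.8/EI.
With EI = 34000 kN·m²: δ_0 = 0.07202 m and δ_{22} = 0.008406 m/kN.
Compatibility — the beam at 2 must follow the support down by 0.01 m: δ_0 − R_2·δ_{22} = 0.01, so R_2 = (0.07202 − 0.01)/0.008406 = 7.378 kN.

R_2 = 7.378 kN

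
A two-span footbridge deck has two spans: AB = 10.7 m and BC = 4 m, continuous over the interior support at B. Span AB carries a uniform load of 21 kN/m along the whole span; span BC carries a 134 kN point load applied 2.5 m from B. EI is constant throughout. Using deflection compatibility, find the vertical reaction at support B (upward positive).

Insert a hinge at B; M_B is the redundant, and each span becomes simply supported.
Discontinuity in slope at B on the released structure — sum the simple-span end rotations:
  span AB: UDL 21: wL³/(24EI) = 1072/EI
  span BC: point load 134 at a = 2.5: Pab(L + b)/(6LEI) = 115.2/EI
  relative rotation θ_0 = (1072 + 115.2)/EI = 1187/EI
A unit hogging moment at B produces rotation L₁/(3EI) + L₂/(3EI) = 4.9/EI.
Compatibility: M_B·(L₁+L₂)/(3EI) = θ_0, giving M_B = 242.3 kN·m (hogging).
Span AB, ΣM about A with M_B applied at B: R_B^{AB}·10.7 = 1202 + 242.3, so R_B^{AB} = 135 kN and R_A = 224.7 − 135 = 89.71 kN.
Span BC, ΣM about C: R_B^{BC}·4 = 201 + 242.3, so R_B^{BC} = 110.8 kN and R_C = 134 − 110.8 = 23.19 kN.
R_B = 135 + 110.8 = 245.8 kN.

R_B = 245.8 kN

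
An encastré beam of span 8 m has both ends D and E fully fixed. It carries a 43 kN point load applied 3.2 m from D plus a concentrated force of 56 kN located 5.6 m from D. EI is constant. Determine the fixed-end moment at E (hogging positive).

Release both end moments; the primary structure is a simply-supported span DE with redundants M_D and M_E.
End rotations of the released simple span under the applied load (×1/EI):
  at D: point load 43 at a = 3.2: Pab(L + b)/(6LEI) = 176.1/EI
  at E: point load 43 at a = 3.2: Pab(L + a)/(6LEI) = 154.1/EI
  at D: point load 56 at a = 5.6: Pab(L + b)/(6LEI) = 163.1/EI
  at E: point load 56 at a = 5.6: Pab(L + a)/(6LEI) = 213.2/EI
  θ_D0 = 339.2/EI,  θ_E0 = 367.4/EI
Flexibility coefficients: a unit moment at one end gives L/(3EI) there and L/(6EI) at the far end, so f₁₁ = f₂₂ = 2.667/EI and f₁₂ = f₂₁ = 1.333/EI.
Compatibility — zero rotation at each built-in end:
  2.667 M_D + 1.333 M_E = 339.2
  1.333 M_D + 2.667 M_E = 367.4
Solving the pair gives M_D = 77.76 kN·m and M_E = 98.88 kN·m (hogging).

M_E = 98.88 kN·m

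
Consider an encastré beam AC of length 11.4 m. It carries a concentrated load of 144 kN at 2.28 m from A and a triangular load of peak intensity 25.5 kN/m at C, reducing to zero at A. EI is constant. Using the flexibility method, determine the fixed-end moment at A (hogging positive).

Take the two fixed-end moments M_A, M_C as redundants; the released structure is the simple span AC.
Simple-span end rotations at A and C under the given loads:
  at A: point load 144 at a = 2.28: Pab(L + b)/(6LEI) = 898.3/EI
  at C: point load 144 at a = 2.28: Pab(L + a)/(6LEI) = 598.9/EI
  at A: triangular load, peak 25.5: 7w₀L³/(360EI) = 734.6/EI
  at C: triangular load, peak 25.5: w₀L³/(45EI) = 839.5/EI
  θ_A0 = 1633/EI,  θ_C0 = 1438/EI
Flexibility coefficients: a unit moment at one end gives L/(3EI) there and L/(6EI) at the far end, so f₁₁ = f₂₂ = 3.8/EI and f₁₂ = f₂₁ = 1.9/EI.
Compatibility — zero rotation at each built-in end:
  3.8 M_A + 1.9 M_C = 1633
  1.9 M_A + 3.8 M_C = 1438
Solving the pair gives M_A = 320.6 kN·m and M_C = 218.2 kN·m (hogging).

M_A = 320.6 kN·m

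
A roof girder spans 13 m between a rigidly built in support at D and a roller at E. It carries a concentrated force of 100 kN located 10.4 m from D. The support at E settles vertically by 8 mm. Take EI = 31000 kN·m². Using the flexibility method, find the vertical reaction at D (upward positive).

R_D = 29.94 kN

Release the roller at E. Primary structure: cantilever fixed at D.
Primary-structure tip deflection at E by superposition:
  point load 100 at a = 10.4: Pa²(3L − a)/(6EI) = 51556/EI
Flexibility coefficient — unit upward force at E: δ_{EE} = L³/(3EI) = 732.3/EI.
With EI = 31000 kN·m²: δ_0 = 1.6631 m and δ_{EE} = 0.023624 m/kN.
Compatibility — the beam at E must follow the support down by 0.008 m: δ_0 − R_E·δ_{EE} = 0.008, so R_E = (1.6631 − 0.008)/0.023624 = 70.06 kN.
Vertical equilibrium: R_D = ΣP − R_E = 100 − 70.06 = 29.94 kN.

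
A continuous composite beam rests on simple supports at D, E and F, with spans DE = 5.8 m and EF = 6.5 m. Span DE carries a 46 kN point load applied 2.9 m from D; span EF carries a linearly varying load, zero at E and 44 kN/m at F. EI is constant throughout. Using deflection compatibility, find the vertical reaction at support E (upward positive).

Take M_E as the redundant. Released structure: two simple spans DE and EF with a hinge at E.
Discontinuity in slope at E on the released structure — sum the simple-span end rotations:
  span DE: point load 46 at a = 2.9: Pab(L + a)/(6LEI) = 96.72/EI
  span EF: triangular load, peak 44: 7w₀L³/(360EI) = 235/EI
  relative rotation θ_0 = (96.72 + 235)/EI = 331.7/EI
A unit hogging moment at E produces rotation L₁/(3EI) + L₂/(3EI) = 4.1/EI.
Compatibility: M_E·(L₁+L₂)/(3EI) = θ_0, giving M_E = 80.9 kN·m (hogging).
Span DE, ΣM about D with M_E applied at E: R_E^{DE}·5.8 = 133.4 + 80.9, so R_E^{DE} = 36.95 kN and R_D = 46 − 36.95 = 9.052 kN.
Span EF, ΣM about F: R_E^{EF}·6.5 = 309.8 + 80.9, so R_E^{EF} = 60.11 kN and R_F = 143 − 60.11 = 82.89 kN.
R_E = 36.95 + 60.11 = 97.06 kN.

R_E = 97.06 kN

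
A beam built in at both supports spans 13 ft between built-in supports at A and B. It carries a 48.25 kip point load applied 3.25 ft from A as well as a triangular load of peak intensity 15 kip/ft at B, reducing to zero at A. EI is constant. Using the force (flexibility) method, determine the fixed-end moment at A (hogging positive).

Take the two fixed-end moments M_A, M_B as redundants; the released structure is the simple span AB.
On the primary (simply-supported) span, the end slopes from the loading are:
  at A: point load 48.25 at a = 3.25: Pab(L + b)/(6LEI) = 445.9/EI
  at B: point load 48.25 at a = 3.25: Pab(L + a)/(6LEI) = 318.5/EI
  at A: triangular load, peak 15: 7w₀L³/(360EI) = 640.8/EI
  at B: triangular load, peak 15: w₀L³/(45EI) = 732.3/EI
  θ_A0 = 1087/EI,  θ_B0 = 1051/EI
Flexibility coefficients: a unit moment at one end gives L/(3EI) there and L/(6EI) at the far end, so f₁₁ = f₂₂ = 4.333/EI and f₁₂ = f₂₁ = 2.167/EI.
Compatibility — zero rotation at each built-in end:
  4.333 M_A + 2.167 M_B = 1087
  2.167 M_A + 4.333 M_B = 1051
Solving the pair gives M_A = 172.7 kip·ft and M_B = 156.2 kip·ft (hogging).

M_A = 172.7 kip·ft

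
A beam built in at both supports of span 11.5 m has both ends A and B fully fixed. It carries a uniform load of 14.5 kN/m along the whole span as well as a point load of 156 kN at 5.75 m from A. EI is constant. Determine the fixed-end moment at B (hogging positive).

M_B = 384.1 kN·m

Release both end moments; the primary structure is a simply-supported span AB with redundants M_A and M_B.
Simple-span end rotations at A and B under the given loads:
  at A: UDL 14.5: wL³/(24EI) = 918.9/EI
  at B: UDL 14.5: wL³/(24EI) = 918.9/EI
  at A: point load 156 at a = 5.75: Pab(L + b)/(6LEI) = 1289/EI
  at B: point load 156 at a = 5.75: Pab(L + a)/(6LEI) = 1289/EI
  θ_A0 = 2208/EI,  θ_B0 = 2208/EI
Flexibility coefficients: a unit moment at one end gives L/(3EI) there and L/(6EI) at the far end, so f₁₁ = f₂₂ = 3.833/EI and f₁₂ = f₂₁ = 1.917/EI.
Compatibility — zero rotation at each built-in end:
  3.833 M_A + 1.917 M_B = 2208
  1.917 M_A + 3.833 M_B = 2208
Solving the pair gives M_A = 384.1 kN·m and M_B = 384.1 kN·m (hogging).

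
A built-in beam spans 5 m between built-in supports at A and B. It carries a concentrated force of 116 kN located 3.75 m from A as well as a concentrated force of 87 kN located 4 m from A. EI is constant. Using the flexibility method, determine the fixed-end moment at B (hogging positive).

Release both end moments; the primary structure is a simply-supported span AB with redundants M_A and M_B.
End rotations of the released simple span under the applied load (×1/EI):
  at A: point load 116 at a = 3.75: Pab(L + b)/(6LEI) = 113.3/EI
  at B: point load 116 at a = 3.75: Pab(L + a)/(6LEI) = 158.6/EI
  at A: point load 87 at a = 4: Pab(L + b)/(6LEI) = 69.6/EI
  at B: point load 87 at a = 4: Pab(L + a)/(6LEI) = 104.4/EI
  θ_A0 = 182.9/EI,  θ_B0 = 263/EI
Flexibility coefficients: a unit moment at one end gives L/(3EI) there and L/(6EI) at the far end, so f₁₁ = f₂₂ = 1.667/EI and f₁₂ = f₂₁ = 0.8333/EI.
Compatibility — zero rotation at each built-in end:
  1.667 M_A + 0.8333 M_B = 182.9
  0.8333 M_A + 1.667 M_B = 263
Solving the pair gives M_A = 41.11 kN·m and M_B = 137.2 kN·m (hogging).

M_B = 137.2 kN·m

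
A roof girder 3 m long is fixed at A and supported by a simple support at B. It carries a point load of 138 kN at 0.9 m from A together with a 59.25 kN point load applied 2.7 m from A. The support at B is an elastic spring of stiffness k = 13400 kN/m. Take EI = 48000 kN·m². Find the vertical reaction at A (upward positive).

Remove the prop at B; the released (primary) structure is a cantilever built in at A.
Downward deflection at the released point B due to the loads:
  point load 138 at a = 0.9: Pa²(3L − a)/(6EI) = 150.9/EI
  point load 59.25 at a = 2.7: Pa²(3L − a)/(6EI) = 453.5/EI
  δ_0 = 604.4/EI
Flexibility coefficient — unit upward force at B: δ_{BB} = L³/(3EI) = 9/EI.
With EI = 48000 kN·m²: δ_0 = 0.012592 m and δ_{BB} = 0.000188 m/kN.
Compatibility — the spring shortens by R_B/k under the reaction it provides: δ_0 − R_B·δ_{BB} = R_B/k. With 1/k = 0.000075 m/kN, R_B = δ_0 / (δ_{BB} + 1/k) = 0.012592 / (0.000188 + 0.000075) = 48.04 kN.
Vertical equilibrium: R_A = ΣP − R_B = 197.2 − 48.04 = 149.2 kN.

R_A = 149.2 kN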